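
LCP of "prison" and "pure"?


Word 1: "prison"
Word 2: "pure"
Comparing from start:
  Pos 0: 'p' == 'p'
  Pos 1: 'r' != 'u' (stop)
LCP = "p" (length 1)


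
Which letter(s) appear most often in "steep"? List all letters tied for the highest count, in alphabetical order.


Word: "steep"
Letter counts:
  'e': 2
  'p': 1
  's': 1
  't': 1
Maximum count = 2
Most frequent = 'e' (2 times each)


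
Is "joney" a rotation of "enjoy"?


Word: "enjoy", Candidate: "joney"
Method: check if candidate is substring of word+word
"enjoyenjoy" contains "joney"? No
Is rotation = No


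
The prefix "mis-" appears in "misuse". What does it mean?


Prefix: mis-
As in: misuse -> mis- + use
Meaning = wrongly


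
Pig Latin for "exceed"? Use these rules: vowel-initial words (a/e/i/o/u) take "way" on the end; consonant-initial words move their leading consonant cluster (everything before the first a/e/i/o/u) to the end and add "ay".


Word: "exceed"
Starts with vowel → add 'way'
Pig Latin = "exceedway"


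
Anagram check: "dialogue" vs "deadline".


Word 1: "dialogue" → sorted: adegilou
Word 2: "deadline" → sorted: addeeiln
Same letters? adegilou != addeeiln
Anagram = No


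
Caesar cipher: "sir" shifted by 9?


Word: "sir"
Shift: 9
Each letter → (letter + shift) mod 26:
  's' (18) + 9 = 1 → 'b'
  'i' (8) + 9 = 17 → 'r'
  'r' (17) + 9 = 0 → 'a'
Result = "bra"


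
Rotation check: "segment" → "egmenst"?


Word: "segment", Candidate: "egmenst"
Method: check if candidate is substring of word+word
"segmentsegment" contains "egmenst"? No
Is rotation = No


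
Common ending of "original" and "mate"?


Word 1: "original"
Word 2: "mate"
Comparing from end:
  Pos -1: 'l' != 'e' (stop)
LCS = "" (length 0)


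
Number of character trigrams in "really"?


Word: "really" (length 6)
Number of 3-grams = length - 3 + 1 = 6 - 3 + 1
= 4


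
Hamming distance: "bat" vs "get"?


Comparing character by character (same length = 3):
  Pos 0: 'b' vs 'g' !=
  Pos 1: 'a' vs 'e' !=
  Pos 2: 't' vs 't' =
Hamming distance = 2


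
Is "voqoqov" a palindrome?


Word: "voqoqov"
Reversed: "voqoqov"
Forward == Backward? voqoqov == voqoqov
Palindrome = Yes


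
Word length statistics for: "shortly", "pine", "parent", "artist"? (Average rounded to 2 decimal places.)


Lengths: "shortly"=7, "pine"=4, "parent"=6, "artist"=6
Sum = 23, Count = 4
Average = 23/4 = 5.75
= avg=5.75, min=4, max=7


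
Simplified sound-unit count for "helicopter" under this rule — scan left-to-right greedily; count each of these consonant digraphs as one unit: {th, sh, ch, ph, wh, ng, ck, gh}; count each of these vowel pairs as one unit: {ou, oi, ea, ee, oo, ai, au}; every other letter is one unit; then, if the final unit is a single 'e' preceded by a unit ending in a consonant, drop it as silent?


Word: "helicopter" (10 letters)
Left-to-right scan:
  [1] 'h' (letter)
  [2] 'e' (letter)
  [3] 'l' (letter)
  [4] 'i' (letter)
  [5] 'c' (letter)
  [6] 'o' (letter)
  [7] 'p' (letter)
  [8] 't' (letter)
  [9] 'e' (letter)
  [10] 'r' (letter)
Units from scan: 10
Sound units = 10 units


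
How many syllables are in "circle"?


Word: "circle"
Syllable breakdown: cir | cle
Counting: 2 parts
= 2 syllables


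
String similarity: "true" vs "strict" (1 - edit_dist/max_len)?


Word 1: "true" (length 4)
Word 2: "strict" (length 6)
One optimal edit sequence:
  1. insert 's'  (+1)
  2. keep 't'
  3. keep 'r'
  4. insert 'i'  (+1)
  5. substitute 'u' -> 'c'  (+1)
  6. substitute 'e' -> 't'  (+1)
Edit distance = 4
Max length = max(4, 6) = 6
Similarity = 1 - 4/6
= 0.3333


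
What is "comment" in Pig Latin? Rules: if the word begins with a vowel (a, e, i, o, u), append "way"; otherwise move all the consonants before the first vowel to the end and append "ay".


Word: "comment"
Starts with consonant(s) → move to end, add 'ay'
Consonant cluster: "c"
Pig Latin = "ommentcay"


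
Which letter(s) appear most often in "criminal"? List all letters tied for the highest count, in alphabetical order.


Word: "criminal"
Letter counts:
  'a': 1
  'c': 1
  'i': 2
  'l': 1
  'm': 1
  'n': 1
  'r': 1
Maximum count = 2
Most frequent = 'i' (2 times each)


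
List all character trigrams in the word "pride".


Word: "pride" (length 5)
Number of trigrams = 5 - 3 + 1 = 3
  Position 0: "pri"
  Position 1: "rid"
  Position 2: "ide"
Trigrams = "pri", "rid", "ide"


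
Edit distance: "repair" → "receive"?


Word 1: "repair" (length 6)
Word 2: "receive" (length 7)
One optimal edit sequence (insert/delete/substitute each cost 1):
  1. keep 'r'
  2. keep 'e'
  3. substitute 'p' -> 'c'  (+1)
  4. substitute 'a' -> 'e'  (+1)
  5. keep 'i'
  6. insert 'v'  (+1)
  7. substitute 'r' -> 'e'  (+1)
Total edit operations: 4
Edit distance = 4


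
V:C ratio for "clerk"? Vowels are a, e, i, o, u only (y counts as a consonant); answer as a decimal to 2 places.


Word: "clerk"
Vowels (a,e,i,o,u): 1
Consonants: 4
Ratio = 1/4
= 0.25


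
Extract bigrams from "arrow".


Word: "arrow" (length 5)
Number of bigrams = 5 - 2 + 1 = 4
  Position 0: "ar"
  Position 1: "rr"
  Position 2: "ro"
  Position 3: "ow"
Bigrams = "ar", "rr", "ro", "ow"


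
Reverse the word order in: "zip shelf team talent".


Original: "zip shelf team talent"
Words (1..n): zip | shelf | team | talent
Reversed (n..1): talent | team | shelf | zip
Result = "talent team shelf zip"


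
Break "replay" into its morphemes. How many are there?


Word: "replay"
Morphemes: re- | play
Each morpheme carries meaning
= 2 morphemes


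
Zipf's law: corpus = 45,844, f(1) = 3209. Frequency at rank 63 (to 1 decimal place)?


Zipf's law: f(r) = f(1) / r
f(1) = 3209
f(63) = 3209 / 63
= 50.9 occurrences


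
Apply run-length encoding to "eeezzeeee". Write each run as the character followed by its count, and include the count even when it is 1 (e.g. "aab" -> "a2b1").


String: "eeezzeeee"
Scanning for consecutive runs:
  'e' x 3
  'z' x 2
  'e' x 4
RLE = "e3z2e4"


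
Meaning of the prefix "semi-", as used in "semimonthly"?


Prefix: semi-
Example: semimonthly (semi- + monthly)
Meaning = half


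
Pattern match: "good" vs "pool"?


Pattern of "good": [0, 1, 1, 2]
Pattern of "pool": [0, 1, 1, 2]
Patterns match
Same pattern = Yes


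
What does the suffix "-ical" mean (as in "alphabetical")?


Suffix: -ical
Example: alphabetical = alphabet + -ical
Meaning = relating to


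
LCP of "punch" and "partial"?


Word 1: "punch"
Word 2: "partial"
Comparing from start:
  Pos 0: 'p' == 'p'
  Pos 1: 'u' != 'a' (stop)
LCP = "p" (length 1)


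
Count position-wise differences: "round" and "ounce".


Comparing character by character (same length = 5):
  Pos 0: 'r' vs 'o' !=
  Pos 1: 'o' vs 'u' !=
  Pos 2: 'u' vs 'n' !=
  Pos 3: 'n' vs 'c' !=
  Pos 4: 'd' vs 'e' !=
Hamming distance = 5


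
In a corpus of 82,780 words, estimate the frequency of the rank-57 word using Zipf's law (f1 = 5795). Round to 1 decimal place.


Zipf's law: f(r) = f(1) / r
f(1) = 5795
f(57) = 5795 / 57
= 101.7 occurrences


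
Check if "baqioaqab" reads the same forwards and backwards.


Word: "baqioaqab"
Reversed: "baqaoiqab"
Forward == Backward? baqioaqab != baqaoiqab
Palindrome = No


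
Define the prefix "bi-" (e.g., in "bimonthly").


Prefix: bi-
As in: bimonthly -> bi- + monthly
Meaning = two


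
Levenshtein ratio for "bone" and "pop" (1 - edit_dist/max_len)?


Word 1: "bone" (length 4)
Word 2: "pop" (length 3)
One optimal edit sequence:
  1. substitute 'b' -> 'p'  (+1)
  2. keep 'o'
  3. delete 'n'  (+1)
  4. substitute 'e' -> 'p'  (+1)
Edit distance = 3
Max length = max(4, 3) = 4
Similarity = 1 - 3/4
= 0.2500


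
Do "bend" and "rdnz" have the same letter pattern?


Pattern of "bend": [0, 1, 2, 3]
Pattern of "rdnz": [0, 1, 2, 3]
Patterns match
Same pattern = Yes


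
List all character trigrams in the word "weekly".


Word: "weekly" (length 6)
Number of trigrams = 6 - 3 + 1 = 4
  Position 0: "wee"
  Position 1: "eek"
  Position 2: "ekl"
  Position 3: "kly"
Trigrams = "wee", "eek", "ekl", "kly"


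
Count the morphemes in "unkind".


Word: "unkind"
Morphemes: un- | kind
Each morpheme carries meaning
= 2 morphemes


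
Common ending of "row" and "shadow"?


Word 1: "row"
Word 2: "shadow"
Comparing from end:
  Pos -1: 'w' == 'w'
  Pos -2: 'o' == 'o'
  Pos -3: 'r' != 'd' (stop)
LCS = "ow" (length 2)


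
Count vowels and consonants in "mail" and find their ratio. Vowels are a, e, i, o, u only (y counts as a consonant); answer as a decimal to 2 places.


Word: "mail"
Vowels (a,e,i,o,u): 2
Consonants: 2
Ratio = 2/2
= 1.00


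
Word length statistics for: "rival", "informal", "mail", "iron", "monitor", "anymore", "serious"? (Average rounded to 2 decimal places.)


Lengths: "rival"=5, "informal"=8, "mail"=4, "iron"=4, "monitor"=7, "anymore"=7, "serious"=7
Sum = 42, Count = 7
Average = 42/7 = 6.00
= avg=6.00, min=4, max=8


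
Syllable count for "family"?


Word: "family"
Syllable breakdown: fam-i-ly
Counting: 3 parts
= 3 syllables


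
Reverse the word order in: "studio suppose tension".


Original: "studio suppose tension"
Words (1..n): studio | suppose | tension
Reversed (n..1): tension | suppose | studio
Result = "tension suppose studio"


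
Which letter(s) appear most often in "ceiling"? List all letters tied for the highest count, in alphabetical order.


Word: "ceiling"
Letter counts:
  'c': 1
  'e': 1
  'g': 1
  'i': 2
  'l': 1
  'n': 1
Maximum count = 2
Most frequent = 'i' (2 times each)


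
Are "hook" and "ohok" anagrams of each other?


Word 1: "hook" → sorted: hkoo
Word 2: "ohok" → sorted: hkoo
Same letters? hkoo == hkoo
Anagram = Yes


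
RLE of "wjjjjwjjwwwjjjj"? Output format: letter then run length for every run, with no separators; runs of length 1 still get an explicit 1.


String: "wjjjjwjjwwwjjjj"
Scanning for consecutive runs:
  'w' x 1
  'j' x 4
  'w' x 1
  'j' x 2
  'w' x 3
  'j' x 4
RLE = "w1j4w1j2w3j4"


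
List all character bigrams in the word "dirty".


Word: "dirty" (length 5)
Number of bigrams = 5 - 2 + 1 = 4
  Position 0: "di"
  Position 1: "ir"
  Position 2: "rt"
  Position 3: "ty"
Bigrams = "di", "ir", "rt", "ty"


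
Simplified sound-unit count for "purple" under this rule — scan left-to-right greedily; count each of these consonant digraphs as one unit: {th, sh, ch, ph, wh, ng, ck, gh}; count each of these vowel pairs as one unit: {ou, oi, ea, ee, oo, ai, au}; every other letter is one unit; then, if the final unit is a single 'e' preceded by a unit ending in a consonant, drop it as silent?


Word: "purple" (6 letters)
Left-to-right scan:
  (1) 'p' (letter)
  (2) 'u' (letter)
  (3) 'r' (letter)
  (4) 'p' (letter)
  (5) 'l' (letter)
  (6) 'e' (letter)
Units from scan: 6
Final unit is 'e' after a consonant -> drop as silent (-1)
Sound units = 5 units


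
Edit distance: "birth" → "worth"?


Word 1: "birth" (length 5)
Word 2: "worth" (length 5)
One optimal edit sequence (insert/delete/substitute each cost 1):
  1. substitute 'b' -> 'w'  (+1)
  2. substitute 'i' -> 'o'  (+1)
  3. keep 'r'
  4. keep 't'
  5. keep 'h'
Total edit operations: 2
Edit distance = 2


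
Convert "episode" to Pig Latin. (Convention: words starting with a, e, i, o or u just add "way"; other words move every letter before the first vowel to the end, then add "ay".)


Word: "episode"
Starts with vowel → add 'way'
Pig Latin = "episodeway"


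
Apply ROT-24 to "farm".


Word: "farm"
Shift: 24
Each letter → (letter + shift) mod 26:
  'f' (5) + 24 = 3 → 'd'
  'a' (0) + 24 = 24 → 'y'
  'r' (17) + 24 = 15 → 'p'
  'm' (12) + 24 = 10 → 'k'
Result = "dypk"


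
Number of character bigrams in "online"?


Word: "online" (length 6)
Number of 2-grams = length - 2 + 1 = 6 - 2 + 1
= 5


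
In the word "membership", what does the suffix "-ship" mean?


Suffix: -ship
As in: membership -> member + -ship
Meaning = state / position


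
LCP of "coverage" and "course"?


Word 1: "coverage"
Word 2: "course"
Comparing from start:
  Pos 0: 'c' == 'c'
  Pos 1: 'o' == 'o'
  Pos 2: 'v' != 'u' (stop)
LCP = "co" (length 2)


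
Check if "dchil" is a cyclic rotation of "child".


Word: "child", Candidate: "dchil"
Method: check if candidate is substring of word+word
"childchild" contains "dchil"? Yes
Is rotation = Yes


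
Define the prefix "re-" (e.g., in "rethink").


Prefix: re-
Example: rethink = re- + think
Meaning = again


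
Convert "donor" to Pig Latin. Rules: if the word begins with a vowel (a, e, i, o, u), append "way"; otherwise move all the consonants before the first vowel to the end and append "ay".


Word: "donor"
Starts with consonant(s) → move to end, add 'ay'
Consonant cluster: "d"
Pig Latin = "onorday"


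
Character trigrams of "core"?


Word: "core" (length 4)
Number of trigrams = 4 - 3 + 1 = 2
  Position 0: "cor"
  Position 1: "ore"
Trigrams = "cor", "ore"


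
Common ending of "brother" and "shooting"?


Word 1: "brother"
Word 2: "shooting"
Comparing from end:
  Pos -1: 'r' != 'g' (stop)
LCS = "" (length 0)


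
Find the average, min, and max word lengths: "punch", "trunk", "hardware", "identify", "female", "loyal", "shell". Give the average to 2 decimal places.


Lengths: "punch"=5, "trunk"=5, "hardware"=8, "identify"=8, "female"=6, "loyal"=5, "shell"=5
Sum = 42, Count = 7
Average = 42/7 = 6.00
= avg=6.00, min=5, max=8


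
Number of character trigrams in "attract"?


Word: "attract" (length 7)
Number of 3-grams = length - 3 + 1 = 7 - 3 + 1
= 5


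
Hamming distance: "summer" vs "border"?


Comparing character by character (same length = 6):
  Pos 0: 's' vs 'b' !=
  Pos 1: 'u' vs 'o' !=
  Pos 2: 'm' vs 'r' !=
  Pos 3: 'm' vs 'd' !=
  Pos 4: 'e' vs 'e' =
  Pos 5: 'r' vs 'r' =
Hamming distance = 4


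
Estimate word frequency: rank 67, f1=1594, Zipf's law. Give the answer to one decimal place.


Zipf's law: f(r) = f(1) / r
f(1) = 1594
f(67) = 1594 / 67
= 23.8 occurrences


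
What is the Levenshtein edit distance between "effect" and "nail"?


Word 1: "effect" (length 6)
Word 2: "nail" (length 4)
One optimal edit sequence (insert/delete/substitute each cost 1):
  1. delete 'e'  (+1)
  2. delete 'f'  (+1)
  3. substitute 'f' -> 'n'  (+1)
  4. substitute 'e' -> 'a'  (+1)
  5. substitute 'c' -> 'i'  (+1)
  6. substitute 't' -> 'l'  (+1)
Total edit operations: 6
Edit distance = 6


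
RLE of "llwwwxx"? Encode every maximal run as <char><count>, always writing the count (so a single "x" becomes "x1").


String: "llwwwxx"
Scanning for consecutive runs:
  'l' x 2
  'w' x 3
  'x' x 2
RLE = "l2w3x2"


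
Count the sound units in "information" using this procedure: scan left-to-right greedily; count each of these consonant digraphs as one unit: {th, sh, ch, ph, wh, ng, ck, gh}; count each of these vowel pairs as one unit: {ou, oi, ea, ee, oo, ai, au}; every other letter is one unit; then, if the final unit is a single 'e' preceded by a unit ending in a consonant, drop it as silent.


Word: "information" (11 letters)
Left-to-right scan:
  (1) 'i' (letter)
  (2) 'n' (letter)
  (3) 'f' (letter)
  (4) 'o' (letter)
  (5) 'r' (letter)
  (6) 'm' (letter)
  (7) 'a' (letter)
  (8) 't' (letter)
  (9) 'i' (letter)
  (10) 'o' (letter)
  (11) 'n' (letter)
Units from scan: 11
Sound units = 11 units


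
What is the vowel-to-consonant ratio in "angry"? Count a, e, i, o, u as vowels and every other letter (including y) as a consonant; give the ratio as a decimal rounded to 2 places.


Word: "angry"
Vowels (a,e,i,o,u): 1
Consonants: 4
Ratio = 1/4
= 0.25


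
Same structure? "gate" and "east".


Pattern of "gate": [0, 1, 2, 3]
Pattern of "east": [0, 1, 2, 3]
Patterns match
Same pattern = Yes


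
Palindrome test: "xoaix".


Word: "xoaix"
Reversed: "xiaox"
Forward == Backward? xoaix != xiaox
Palindrome = No


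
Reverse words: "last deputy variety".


Original: "last deputy variety"
Words (1..n): last | deputy | variety
Reversed (n..1): variety | deputy | last
Result = "variety deputy last"


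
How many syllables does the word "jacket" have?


Word: "jacket"
Syllable breakdown: jack | et
Counting: 2 parts
= 2 syllables


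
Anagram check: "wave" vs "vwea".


Word 1: "wave" → sorted: aevw
Word 2: "vwea" → sorted: aevw
Same letters? aevw == aevw
Anagram = Yes


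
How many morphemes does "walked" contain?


Word: "walked"
Morphemes: walk | -ed
Each morpheme carries meaning
= 2 morphemes


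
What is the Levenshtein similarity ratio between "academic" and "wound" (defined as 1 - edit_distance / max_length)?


Word 1: "academic" (length 8)
Word 2: "wound" (length 5)
One optimal edit sequence:
  1. delete 'a'  (+1)
  2. delete 'c'  (+1)
  3. delete 'a'  (+1)
  4. substitute 'd' -> 'w'  (+1)
  5. substitute 'e' -> 'o'  (+1)
  6. substitute 'm' -> 'u'  (+1)
  7. substitute 'i' -> 'n'  (+1)
  8. substitute 'c' -> 'd'  (+1)
Edit distance = 8
Max length = max(8, 5) = 8
Similarity = 1 - 8/8
= 0.0000


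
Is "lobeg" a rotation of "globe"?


Word: "globe", Candidate: "lobeg"
Method: check if candidate is substring of word+word
"globeglobe" contains "lobeg"? Yes
Is rotation = Yes


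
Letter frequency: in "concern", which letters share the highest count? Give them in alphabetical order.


Word: "concern"
Letter counts:
  'c': 2
  'e': 1
  'n': 2
  'o': 1
  'r': 1
Maximum count = 2
Most frequent = 'c', 'n' (2 times each)


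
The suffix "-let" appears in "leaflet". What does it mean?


Suffix: -let
Example: leaflet (leaf + -let)
Meaning = small


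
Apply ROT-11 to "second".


Word: "second"
Shift: 11
Each letter → (letter + shift) mod 26:
  's' (18) + 11 = 3 → 'd'
  'e' (4) + 11 = 15 → 'p'
  'c' (2) + 11 = 13 → 'n'
  'o' (14) + 11 = 25 → 'z'
  'n' (13) + 11 = 24 → 'y'
  'd' (3) + 11 = 14 → 'o'
Result = "dpnzyo"


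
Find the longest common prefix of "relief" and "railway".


Word 1: "relief"
Word 2: "railway"
Comparing from start:
  Pos 0: 'r' == 'r'
  Pos 1: 'e' != 'a' (stop)
LCP = "r" (length 1)


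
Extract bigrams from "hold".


Word: "hold" (length 4)
Number of bigrams = 4 - 2 + 1 = 3
  Position 0: "ho"
  Position 1: "ol"
  Position 2: "ld"
Bigrams = "ho", "ol", "ld"


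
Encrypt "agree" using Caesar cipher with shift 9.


Word: "agree"
Shift: 9
Each letter → (letter + shift) mod 26:
  'a' (0) + 9 = 9 → 'j'
  'g' (6) + 9 = 15 → 'p'
  'r' (17) + 9 = 0 → 'a'
  'e' (4) + 9 = 13 → 'n'
  'e' (4) + 9 = 13 → 'n'
Result = "jpann"


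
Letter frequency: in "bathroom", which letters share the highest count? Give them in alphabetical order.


Word: "bathroom"
Letter counts:
  'a': 1
  'b': 1
  'h': 1
  'm': 1
  'o': 2
  'r': 1
  't': 1
Maximum count = 2
Most frequent = 'o' (2 times each)


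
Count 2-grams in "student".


Word: "student" (length 7)
Number of 2-grams = length - 2 + 1 = 7 - 2 + 1
= 6


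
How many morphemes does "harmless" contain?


Word: "harmless"
Morphemes: harm / -less
Each morpheme carries meaning
= 2 morphemes


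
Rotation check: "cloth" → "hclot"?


Word: "cloth", Candidate: "hclot"
Method: check if candidate is substring of word+word
"clothcloth" contains "hclot"? Yes
Is rotation = Yes


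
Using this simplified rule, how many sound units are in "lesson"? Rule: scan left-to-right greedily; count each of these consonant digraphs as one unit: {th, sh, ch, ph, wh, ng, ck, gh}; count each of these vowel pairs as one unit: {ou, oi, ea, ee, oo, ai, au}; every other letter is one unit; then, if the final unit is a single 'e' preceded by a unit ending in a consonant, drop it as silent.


Word: "lesson" (6 letters)
Left-to-right scan:
  (1) 'l' (letter)
  (2) 'e' (letter)
  (3) 's' (letter)
  (4) 's' (letter)
  (5) 'o' (letter)
  (6) 'n' (letter)
Units from scan: 6
Sound units = 6 units


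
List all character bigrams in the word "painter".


Word: "painter" (length 7)
Number of bigrams = 7 - 2 + 1 = 6
  Position 0: "pa"
  Position 1: "ai"
  Position 2: "in"
  Position 3: "nt"
  Position 4: "te"
  Position 5: "er"
Bigrams = "pa", "ai", "in", "nt", "te", "er"


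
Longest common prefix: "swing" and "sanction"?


Word 1: "swing"
Word 2: "sanction"
Comparing from start:
  Pos 0: 's' == 's'
  Pos 1: 'w' != 'a' (stop)
LCP = "s" (length 1)


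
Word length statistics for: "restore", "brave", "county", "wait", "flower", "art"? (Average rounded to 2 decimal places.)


Lengths: "restore"=7, "brave"=5, "county"=6, "wait"=4, "flower"=6, "art"=3
Sum = 31, Count = 6
Average = 31/6 = 5.17
= avg=5.17, min=3, max=7


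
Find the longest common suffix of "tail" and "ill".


Word 1: "tail"
Word 2: "ill"
Comparing from end:
  Pos -1: 'l' == 'l'
  Pos -2: 'i' != 'l' (stop)
LCS = "l" (length 1)


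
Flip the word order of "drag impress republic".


Original: "drag impress republic"
Words (1..n): drag | impress | republic
Reversed (n..1): republic | impress | drag
Result = "republic impress drag"


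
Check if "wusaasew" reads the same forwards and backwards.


Word: "wusaasew"
Reversed: "wesaasuw"
Forward == Backward? wusaasew != wesaasuw
Palindrome = No


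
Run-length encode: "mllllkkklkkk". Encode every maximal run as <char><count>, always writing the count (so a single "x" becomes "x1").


String: "mllllkkklkkk"
Scanning for consecutive runs:
  'm' x 1
  'l' x 4
  'k' x 3
  'l' x 1
  'k' x 3
RLE = "m1l4k3l1k3"


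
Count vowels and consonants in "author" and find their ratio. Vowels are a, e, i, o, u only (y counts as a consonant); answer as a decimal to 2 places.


Word: "author"
Vowels (a,e,i,o,u): 3
Consonants: 3
Ratio = 3/3
= 1.00


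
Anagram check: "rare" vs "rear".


Word 1: "rare" → sorted: aerr
Word 2: "rear" → sorted: aerr
Same letters? aerr == aerr
Anagram = Yes


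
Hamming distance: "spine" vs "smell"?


Comparing character by character (same length = 5):
  Pos 0: 's' vs 's' =
  Pos 1: 'p' vs 'm' !=
  Pos 2: 'i' vs 'e' !=
  Pos 3: 'n' vs 'l' !=
  Pos 4: 'e' vs 'l' !=
Hamming distance = 4


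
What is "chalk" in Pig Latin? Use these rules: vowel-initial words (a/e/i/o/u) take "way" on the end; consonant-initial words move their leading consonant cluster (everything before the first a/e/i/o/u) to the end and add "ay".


Word: "chalk"
Starts with consonant(s) → move to end, add 'ay'
Consonant cluster: "ch"
Pig Latin = "alkchay"


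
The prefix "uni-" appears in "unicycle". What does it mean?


Prefix: uni-
Example: unicycle = uni- + cycle
Meaning = one


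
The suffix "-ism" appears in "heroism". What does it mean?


Suffix: -ism
Example: heroism = hero + -ism
Meaning = belief / practice


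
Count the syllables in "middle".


Word: "middle"
Syllable breakdown: mid | dle
Counting: 2 parts
= 2 syllables


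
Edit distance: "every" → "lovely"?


Word 1: "every" (length 5)
Word 2: "lovely" (length 6)
One optimal edit sequence (insert/delete/substitute each cost 1):
  1. insert 'l'  (+1)
  2. substitute 'e' -> 'o'  (+1)
  3. keep 'v'
  4. keep 'e'
  5. substitute 'r' -> 'l'  (+1)
  6. keep 'y'
Total edit operations: 3
Edit distance = 3


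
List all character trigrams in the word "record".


Word: "record" (length 6)
Number of trigrams = 6 - 3 + 1 = 4
  Position 0: "rec"
  Position 1: "eco"
  Position 2: "cor"
  Position 3: "ord"
Trigrams = "rec", "eco", "cor", "ord"


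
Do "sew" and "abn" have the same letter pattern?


Pattern of "sew": [0, 1, 2]
Pattern of "abn": [0, 1, 2]
Patterns match
Same pattern = Yes


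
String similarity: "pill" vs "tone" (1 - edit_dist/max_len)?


Word 1: "pill" (length 4)
Word 2: "tone" (length 4)
One optimal edit sequence:
  1. substitute 'p' -> 't'  (+1)
  2. substitute 'i' -> 'o'  (+1)
  3. substitute 'l' -> 'n'  (+1)
  4. substitute 'l' -> 'e'  (+1)
Edit distance = 4
Max length = max(4, 4) = 4
Similarity = 1 - 4/4
= 0.0000


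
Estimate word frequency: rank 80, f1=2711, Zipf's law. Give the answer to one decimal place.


Zipf's law: f(r) = f(1) / r
f(1) = 2711
f(80) = 2711 / 80
= 33.9 occurrences


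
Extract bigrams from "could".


Word: "could" (length 5)
Number of bigrams = 5 - 2 + 1 = 4
  Position 0: "co"
  Position 1: "ou"
  Position 2: "ul"
  Position 3: "ld"
Bigrams = "co", "ou", "ul", "ld"


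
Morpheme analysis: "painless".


Word: "painless"
Morphemes: pain / -less
Each morpheme carries meaning
= 2 morphemes


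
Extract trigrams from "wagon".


Word: "wagon" (length 5)
Number of trigrams = 5 - 3 + 1 = 3
  Position 0: "wag"
  Position 1: "ago"
  Position 2: "gon"
Trigrams = "wag", "ago", "gon"


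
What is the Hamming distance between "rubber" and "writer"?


Comparing character by character (same length = 6):
  Pos 0: 'r' vs 'w' !=
  Pos 1: 'u' vs 'r' !=
  Pos 2: 'b' vs 'i' !=
  Pos 3: 'b' vs 't' !=
  Pos 4: 'e' vs 'e' =
  Pos 5: 'r' vs 'r' =
Hamming distance = 4


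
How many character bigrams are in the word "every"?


Word: "every" (length 5)
Number of 2-grams = length - 2 + 1 = 5 - 2 + 1
= 4


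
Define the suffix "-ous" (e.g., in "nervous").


Suffix: -ous
Example: nervous = nerve + -ous, with a spelling change
Meaning = having quality of


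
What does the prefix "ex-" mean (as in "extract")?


Prefix: ex-
Example: extract = ex- + tract
Meaning = out / former


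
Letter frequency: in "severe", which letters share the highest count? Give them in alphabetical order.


Word: "severe"
Letter counts:
  'e': 3
  'r': 1
  's': 1
  'v': 1
Maximum count = 3
Most frequent = 'e' (3 times each)


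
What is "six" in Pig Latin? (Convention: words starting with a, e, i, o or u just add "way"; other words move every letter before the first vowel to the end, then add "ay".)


Word: "six"
Starts with consonant(s) → move to end, add 'ay'
Consonant cluster: "s"
Pig Latin = "ixsay"


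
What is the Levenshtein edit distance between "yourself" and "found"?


Word 1: "yourself" (length 8)
Word 2: "found" (length 5)
One optimal edit sequence (insert/delete/substitute each cost 1):
  1. substitute 'y' -> 'f'  (+1)
  2. keep 'o'
  3. keep 'u'
  4. delete 'r'  (+1)
  5. delete 's'  (+1)
  6. delete 'e'  (+1)
  7. substitute 'l' -> 'n'  (+1)
  8. substitute 'f' -> 'd'  (+1)
Total edit operations: 6
Edit distance = 6


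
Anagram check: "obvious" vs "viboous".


Word 1: "obvious" → sorted: bioosuv
Word 2: "viboous" → sorted: bioosuv
Same letters? bioosuv == bioosuv
Anagram = Yes


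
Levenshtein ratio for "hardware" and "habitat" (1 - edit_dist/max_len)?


Word 1: "hardware" (length 8)
Word 2: "habitat" (length 7)
One optimal edit sequence:
  1. keep 'h'
  2. keep 'a'
  3. substitute 'r' -> 'b'  (+1)
  4. substitute 'd' -> 'i'  (+1)
  5. substitute 'w' -> 't'  (+1)
  6. keep 'a'
  7. delete 'r'  (+1)
  8. substitute 'e' -> 't'  (+1)
Edit distance = 5
Max length = max(8, 7) = 8
Similarity = 1 - 5/8
= 0.3750


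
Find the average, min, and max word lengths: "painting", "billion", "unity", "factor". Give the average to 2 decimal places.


Lengths: "painting"=8, "billion"=7, "unity"=5, "factor"=6
Sum = 26, Count = 4
Average = 26/4 = 6.50
= avg=6.50, min=5, max=8


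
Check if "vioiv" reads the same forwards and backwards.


Word: "vioiv"
Reversed: "vioiv"
Forward == Backward? vioiv == vioiv
Palindrome = Yes


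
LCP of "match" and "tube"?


Word 1: "match"
Word 2: "tube"
Comparing from start:
  Pos 0: 'm' != 't' (stop)
LCP = "" (length 0)


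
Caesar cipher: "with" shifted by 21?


Word: "with"
Shift: 21
Each letter → (letter + shift) mod 26:
  'w' (22) + 21 = 17 → 'r'
  'i' (8) + 21 = 3 → 'd'
  't' (19) + 21 = 14 → 'o'
  'h' (7) + 21 = 2 → 'c'
Result = "rdoc"


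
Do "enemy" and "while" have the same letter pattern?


Pattern of "enemy": [0, 1, 0, 2, 3]
Pattern of "while": [0, 1, 2, 3, 4]
Patterns do not match
Same pattern = No


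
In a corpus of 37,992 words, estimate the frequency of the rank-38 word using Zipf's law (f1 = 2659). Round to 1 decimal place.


Zipf's law: f(r) = f(1) / r
f(1) = 2659
f(38) = 2659 / 38
= 70.0 occurrences


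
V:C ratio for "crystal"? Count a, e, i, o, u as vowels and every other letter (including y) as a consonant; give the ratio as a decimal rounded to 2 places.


Word: "crystal"
Vowels (a,e,i,o,u): 1
Consonants: 6
Ratio = 1/6
= 0.17


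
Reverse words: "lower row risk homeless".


Original: "lower row risk homeless"
Words (1..n): lower | row | risk | homeless
Reversed (n..1): homeless | risk | row | lower
Result = "homeless risk row lower"


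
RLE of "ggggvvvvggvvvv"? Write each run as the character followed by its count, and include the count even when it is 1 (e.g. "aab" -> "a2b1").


String: "ggggvvvvggvvvv"
Scanning for consecutive runs:
  'g' x 4
  'v' x 4
  'g' x 2
  'v' x 4
RLE = "g4v4g2v4"


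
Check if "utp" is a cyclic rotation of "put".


Word: "put", Candidate: "utp"
Method: check if candidate is substring of word+word
"putput" contains "utp"? Yes
Is rotation = Yes


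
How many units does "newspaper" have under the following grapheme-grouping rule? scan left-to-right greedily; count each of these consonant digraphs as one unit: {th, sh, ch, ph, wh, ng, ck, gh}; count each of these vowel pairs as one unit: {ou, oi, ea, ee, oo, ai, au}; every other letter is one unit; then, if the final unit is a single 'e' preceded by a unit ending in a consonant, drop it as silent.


Word: "newspaper" (9 letters)
Left-to-right scan:
  [1] 'n' (letter)
  [2] 'e' (letter)
  [3] 'w' (letter)
  [4] 's' (letter)
  [5] 'p' (letter)
  [6] 'a' (letter)
  [7] 'p' (letter)
  [8] 'e' (letter)
  [9] 'r' (letter)
Units from scan: 9
Sound units = 9 units


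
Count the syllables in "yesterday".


Word: "yesterday"
Syllable breakdown: yes / ter / day
Counting: 3 parts
= 3 syllables


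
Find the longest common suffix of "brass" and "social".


Word 1: "brass"
Word 2: "social"
Comparing from end:
  Pos -1: 's' != 'l' (stop)
LCS = "" (length 0)


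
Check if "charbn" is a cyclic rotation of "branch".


Word: "branch", Candidate: "charbn"
Method: check if candidate is substring of word+word
"branchbranch" contains "charbn"? No
Is rotation = No


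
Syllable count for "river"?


Word: "river"
Syllable breakdown: riv-er
Counting: 2 parts
= 2 syllables


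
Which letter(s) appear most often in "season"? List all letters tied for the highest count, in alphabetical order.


Word: "season"
Letter counts:
  'a': 1
  'e': 1
  'n': 1
  'o': 1
  's': 2
Maximum count = 2
Most frequent = 's' (2 times each)


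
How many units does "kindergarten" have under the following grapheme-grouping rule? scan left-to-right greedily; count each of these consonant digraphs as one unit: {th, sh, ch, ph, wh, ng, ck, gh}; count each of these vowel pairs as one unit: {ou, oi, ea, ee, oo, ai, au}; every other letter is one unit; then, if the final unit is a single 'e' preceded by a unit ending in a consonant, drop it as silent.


Word: "kindergarten" (12 letters)
Left-to-right scan:
  [1] 'k' (letter)
  [2] 'i' (letter)
  [3] 'n' (letter)
  [4] 'd' (letter)
  [5] 'e' (letter)
  [6] 'r' (letter)
  [7] 'g' (letter)
  [8] 'a' (letter)
  [9] 'r' (letter)
  [10] 't' (letter)
  [11] 'e' (letter)
  [12] 'n' (letter)
Units from scan: 12
Sound units = 12 units


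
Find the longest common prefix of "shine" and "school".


Word 1: "shine"
Word 2: "school"
Comparing from start:
  Pos 0: 's' == 's'
  Pos 1: 'h' != 'c' (stop)
LCP = "s" (length 1)


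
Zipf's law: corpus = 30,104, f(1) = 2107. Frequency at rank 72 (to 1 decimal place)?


Zipf's law: f(r) = f(1) / r
f(1) = 2107
f(72) = 2107 / 72
= 29.3 occurrences


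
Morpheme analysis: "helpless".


Word: "helpless"
Morphemes: help + -less
Each morpheme carries meaning
= 2 morphemes


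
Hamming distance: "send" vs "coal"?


Comparing character by character (same length = 4):
  Pos 0: 's' vs 'c' !=
  Pos 1: 'e' vs 'o' !=
  Pos 2: 'n' vs 'a' !=
  Pos 3: 'd' vs 'l' !=
Hamming distance = 4


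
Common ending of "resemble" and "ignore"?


Word 1: "resemble"
Word 2: "ignore"
Comparing from end:
  Pos -1: 'e' == 'e'
  Pos -2: 'l' != 'r' (stop)
LCS = "e" (length 1)


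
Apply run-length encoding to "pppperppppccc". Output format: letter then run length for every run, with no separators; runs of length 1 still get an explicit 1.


String: "pppperppppccc"
Scanning for consecutive runs:
  'p' x 4
  'e' x 1
  'r' x 1
  'p' x 4
  'c' x 3
RLE = "p4e1r1p4c3"


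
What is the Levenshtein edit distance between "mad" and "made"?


Word 1: "mad" (length 3)
Word 2: "made" (length 4)
One optimal edit sequence (insert/delete/substitute each cost 1):
  1. keep 'm'
  2. keep 'a'
  3. keep 'd'
  4. insert 'e'  (+1)
Total edit operations: 1
Edit distance = 1


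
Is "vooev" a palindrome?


Word: "vooev"
Reversed: "veoov"
Forward == Backward? vooev != veoov
Palindrome = No


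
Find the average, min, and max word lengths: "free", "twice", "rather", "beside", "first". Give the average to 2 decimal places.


Lengths: "free"=4, "twice"=5, "rather"=6, "beside"=6, "first"=5
Sum = 26, Count = 5
Average = 26/5 = 5.20
= avg=5.20, min=4, max=6


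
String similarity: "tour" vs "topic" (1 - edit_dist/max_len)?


Word 1: "tour" (length 4)
Word 2: "topic" (length 5)
One optimal edit sequence:
  1. keep 't'
  2. keep 'o'
  3. insert 'p'  (+1)
  4. substitute 'u' -> 'i'  (+1)
  5. substitute 'r' -> 'c'  (+1)
Edit distance = 3
Max length = max(4, 5) = 5
Similarity = 1 - 3/5
= 0.4000


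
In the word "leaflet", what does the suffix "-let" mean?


Suffix: -let
Example: leaflet = leaf + -let
Meaning = small


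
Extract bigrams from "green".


Word: "green" (length 5)
Number of bigrams = 5 - 2 + 1 = 4
  Position 0: "gr"
  Position 1: "re"
  Position 2: "ee"
  Position 3: "en"
Bigrams = "gr", "re", "ee", "en"


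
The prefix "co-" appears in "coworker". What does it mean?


Prefix: co-
Example: coworker = co- + worker
Meaning = together


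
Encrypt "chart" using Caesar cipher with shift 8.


Word: "chart"
Shift: 8
Each letter → (letter + shift) mod 26:
  'c' (2) + 8 = 10 → 'k'
  'h' (7) + 8 = 15 → 'p'
  'a' (0) + 8 = 8 → 'i'
  'r' (17) + 8 = 25 → 'z'
  't' (19) + 8 = 1 → 'b'
Result = "kpizb"


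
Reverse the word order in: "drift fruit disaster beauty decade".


Original: "drift fruit disaster beauty decade"
Words (1..n): drift | fruit | disaster | beauty | decade
Reversed (n..1): decade | beauty | disaster | fruit | drift
Result = "decade beauty disaster fruit drift"


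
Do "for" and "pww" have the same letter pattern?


Pattern of "for": [0, 1, 2]
Pattern of "pww": [0, 1, 1]
Patterns do not match
Same pattern = No


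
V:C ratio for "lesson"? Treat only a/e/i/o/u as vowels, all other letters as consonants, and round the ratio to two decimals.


Word: "lesson"
Vowels (a,e,i,o,u): 2
Consonants: 4
Ratio = 2/4
= 0.50


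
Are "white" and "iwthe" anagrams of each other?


Word 1: "white" → sorted: ehitw
Word 2: "iwthe" → sorted: ehitw
Same letters? ehitw == ehitw
Anagram = Yes


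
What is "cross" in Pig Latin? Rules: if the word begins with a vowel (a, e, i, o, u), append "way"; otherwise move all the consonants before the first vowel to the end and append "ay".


Word: "cross"
Starts with consonant(s) → move to end, add 'ay'
Consonant cluster: "cr"
Pig Latin = "osscray"


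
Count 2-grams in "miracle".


Word: "miracle" (length 7)
Number of 2-grams = length - 2 + 1 = 7 - 2 + 1
= 6


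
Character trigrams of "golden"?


Word: "golden" (length 6)
Number of trigrams = 6 - 3 + 1 = 4
  Position 0: "gol"
  Position 1: "old"
  Position 2: "lde"
  Position 3: "den"
Trigrams = "gol", "old", "lde", "den"


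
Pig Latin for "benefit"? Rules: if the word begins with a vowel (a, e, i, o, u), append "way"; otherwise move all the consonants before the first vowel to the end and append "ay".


Word: "benefit"
Starts with consonant(s) → move to end, add 'ay'
Consonant cluster: "b"
Pig Latin = "enefitbay"


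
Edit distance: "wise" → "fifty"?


Word 1: "wise" (length 4)
Word 2: "fifty" (length 5)
One optimal edit sequence (insert/delete/substitute each cost 1):
  1. substitute 'w' -> 'f'  (+1)
  2. keep 'i'
  3. insert 'f'  (+1)
  4. substitute 's' -> 't'  (+1)
  5. substitute 'e' -> 'y'  (+1)
Total edit operations: 4
Edit distance = 4


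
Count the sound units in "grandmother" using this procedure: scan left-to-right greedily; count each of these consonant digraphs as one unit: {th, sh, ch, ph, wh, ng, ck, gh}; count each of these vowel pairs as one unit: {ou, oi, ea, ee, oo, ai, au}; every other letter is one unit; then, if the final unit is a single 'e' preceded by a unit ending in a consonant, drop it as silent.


Word: "grandmother" (11 letters)
Left-to-right scan:
  [1] 'g' (letter)
  [2] 'r' (letter)
  [3] 'a' (letter)
  [4] 'n' (letter)
  [5] 'd' (letter)
  [6] 'm' (letter)
  [7] 'o' (letter)
  [8] 'th' (digraph)
  [9] 'e' (letter)
  [10] 'r' (letter)
Units from scan: 10
Sound units = 10 units


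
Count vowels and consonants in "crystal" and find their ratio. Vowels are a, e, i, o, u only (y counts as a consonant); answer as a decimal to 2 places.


Word: "crystal"
Vowels (a,e,i,o,u): 1
Consonants: 6
Ratio = 1/6
= 0.17


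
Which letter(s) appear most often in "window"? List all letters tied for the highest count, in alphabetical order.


Word: "window"
Letter counts:
  'd': 1
  'i': 1
  'n': 1
  'o': 1
  'w': 2
Maximum count = 2
Most frequent = 'w' (2 times each)


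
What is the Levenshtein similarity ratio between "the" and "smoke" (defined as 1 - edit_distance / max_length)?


Word 1: "the" (length 3)
Word 2: "smoke" (length 5)
One optimal edit sequence:
  1. insert 's'  (+1)
  2. insert 'm'  (+1)
  3. substitute 't' -> 'o'  (+1)
  4. substitute 'h' -> 'k'  (+1)
  5. keep 'e'
Edit distance = 4
Max length = max(3, 5) = 5
Similarity = 1 - 4/5
= 0.2000


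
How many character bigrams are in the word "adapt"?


Word: "adapt" (length 5)
Number of 2-grams = length - 2 + 1 = 5 - 2 + 1
= 4


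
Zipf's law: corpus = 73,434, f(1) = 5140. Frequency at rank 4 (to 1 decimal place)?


Zipf's law: f(r) = f(1) / r
f(1) = 5140
f(4) = 5140 / 4
= 1285.0 occurrences


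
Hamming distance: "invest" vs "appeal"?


Comparing character by character (same length = 6):
  Pos 0: 'i' vs 'a' !=
  Pos 1: 'n' vs 'p' !=
  Pos 2: 'v' vs 'p' !=
  Pos 3: 'e' vs 'e' =
  Pos 4: 's' vs 'a' !=
  Pos 5: 't' vs 'l' !=
Hamming distance = 5


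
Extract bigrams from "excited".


Word: "excited" (length 7)
Number of bigrams = 7 - 2 + 1 = 6
  Position 0: "ex"
  Position 1: "xc"
  Position 2: "ci"
  Position 3: "it"
  Position 4: "te"
  Position 5: "ed"
Bigrams = "ex", "xc", "ci", "it", "te", "ed"


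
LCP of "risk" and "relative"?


Word 1: "risk"
Word 2: "relative"
Comparing from start:
  Pos 0: 'r' == 'r'
  Pos 1: 'i' != 'e' (stop)
LCP = "r" (length 1)


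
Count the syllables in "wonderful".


Word: "wonderful"
Syllable breakdown: won-der-ful
Counting: 3 parts
= 3 syllables


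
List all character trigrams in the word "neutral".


Word: "neutral" (length 7)
Number of trigrams = 7 - 3 + 1 = 5
  Position 0: "neu"
  Position 1: "eut"
  Position 2: "utr"
  Position 3: "tra"
  Position 4: "ral"
Trigrams = "neu", "eut", "utr", "tra", "ral"


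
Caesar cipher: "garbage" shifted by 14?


Word: "garbage"
Shift: 14
Each letter → (letter + shift) mod 26:
  'g' (6) + 14 = 20 → 'u'
  'a' (0) + 14 = 14 → 'o'
  'r' (17) + 14 = 5 → 'f'
  'b' (1) + 14 = 15 → 'p'
  'a' (0) + 14 = 14 → 'o'
  'g' (6) + 14 = 20 → 'u'
  'e' (4) + 14 = 18 → 's'
Result = "uofpous"
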